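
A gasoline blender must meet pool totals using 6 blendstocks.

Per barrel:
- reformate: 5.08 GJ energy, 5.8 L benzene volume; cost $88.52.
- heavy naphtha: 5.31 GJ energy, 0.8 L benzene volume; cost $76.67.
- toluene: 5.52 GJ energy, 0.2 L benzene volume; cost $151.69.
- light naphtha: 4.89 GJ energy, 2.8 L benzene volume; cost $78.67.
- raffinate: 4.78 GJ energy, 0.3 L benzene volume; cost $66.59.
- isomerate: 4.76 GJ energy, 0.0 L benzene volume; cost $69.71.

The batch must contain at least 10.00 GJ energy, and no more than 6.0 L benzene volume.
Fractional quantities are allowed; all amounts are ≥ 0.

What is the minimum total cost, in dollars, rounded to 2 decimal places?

Set it up as a linear program. Let x1 = barrels of reformate, x2 = barrels of heavy naphtha, x3 = barrels of toluene, x4 = barrels of light naphtha, x5 = barrels of raffinate, x6 = barrels of isomerate.
Minimise 88.52x1 + 76.67x2 + 151.69x3 + 78.67x4 + 66.59x5 + 69.71x6 subject to:
  5.08x1 + 5.31x2 + 5.52x3 + 4.89x4 + 4.78x5 + 4.76x6 ≥ 10   (energy)
  5.8x1 + 0.8x2 + 0.2x3 + 2.8x4 + 0.3x5 ≤ 6   (benzene volume)
  x1, x2, x3, x4, x5, x6 ≥ 0.
At the optimum only raffinate is positive (reformate, heavy naphtha, toluene, light naphtha, isomerate = 0). The energy requirement is met with equality.
Solving gives x5 = 2.092.
Cost = 66.59·2.092 = 139.3063.

$139.31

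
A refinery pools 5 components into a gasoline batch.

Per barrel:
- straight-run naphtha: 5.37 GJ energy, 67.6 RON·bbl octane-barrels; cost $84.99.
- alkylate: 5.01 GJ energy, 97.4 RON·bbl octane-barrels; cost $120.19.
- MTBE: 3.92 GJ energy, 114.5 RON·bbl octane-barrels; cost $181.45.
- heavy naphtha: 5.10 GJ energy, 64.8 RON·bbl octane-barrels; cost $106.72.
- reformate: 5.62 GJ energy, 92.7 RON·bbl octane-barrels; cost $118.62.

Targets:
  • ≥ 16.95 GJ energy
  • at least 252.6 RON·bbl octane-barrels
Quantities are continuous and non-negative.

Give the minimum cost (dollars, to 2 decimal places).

$314.99

Treat it as an LP. Let x1 = barrels of straight-run naphtha, x2 = barrels of alkylate, x3 = barrels of MTBE, x4 = barrels of heavy naphtha, x5 = barrels of reformate.
Minimize 84.99x1 + 120.19x2 + 181.45x3 + 106.72x4 + 118.62x5 with:
  5.37x1 + 5.01x2 + 3.92x3 + 5.1x4 + 5.62x5 ≥ 16.95   (energy)
  67.6x1 + 97.4x2 + 114.5x3 + 64.8x4 + 92.7x5 ≥ 252.6   (octane-barrels)
  x1, x2, x3, x4, x5 ≥ 0.
The optimal basis is {straight-run naphtha, alkylate}; MTBE, heavy naphtha, reformate drop out. The energy and octane-barrels requirements are met with equality.
Solving gives x1 = 2.0905, x2 = 1.1425.
Cost = 84.99·2.0905 + 120.19·1.1425 = 314.9887.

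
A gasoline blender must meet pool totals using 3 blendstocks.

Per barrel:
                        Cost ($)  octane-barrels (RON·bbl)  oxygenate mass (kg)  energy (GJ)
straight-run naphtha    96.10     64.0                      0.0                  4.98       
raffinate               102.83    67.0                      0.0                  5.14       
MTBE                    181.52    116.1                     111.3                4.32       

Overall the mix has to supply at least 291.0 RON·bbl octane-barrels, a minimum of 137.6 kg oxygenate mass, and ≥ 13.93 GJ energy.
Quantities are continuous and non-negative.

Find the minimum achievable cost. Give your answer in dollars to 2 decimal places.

Let x1 = barrels of straight-run naphtha, x2 = barrels of raffinate, x3 = barrels of MTBE.
Minimize 96.1x1 + 102.83x2 + 181.52x3 subject to:
  64x1 + 67x2 + 116.1x3 ≥ 291   (octane-barrels)
  111.3x3 ≥ 137.6   (oxygenate mass)
  4.98x1 + 5.14x2 + 4.32x3 ≥ 13.93   (energy)
  x1, x2, x3 ≥ 0.
The optimal basis is {straight-run naphtha, MTBE}; raffinate drops out. Binding constraints: octane-barrels and oxygenate mass.
Optimal quantities: straight-run naphtha = 2.30415 barrels, MTBE = 1.2363 barrels.
Objective = 96.1·2.30415 + 181.52·1.2363 = 445.8420.

$445.84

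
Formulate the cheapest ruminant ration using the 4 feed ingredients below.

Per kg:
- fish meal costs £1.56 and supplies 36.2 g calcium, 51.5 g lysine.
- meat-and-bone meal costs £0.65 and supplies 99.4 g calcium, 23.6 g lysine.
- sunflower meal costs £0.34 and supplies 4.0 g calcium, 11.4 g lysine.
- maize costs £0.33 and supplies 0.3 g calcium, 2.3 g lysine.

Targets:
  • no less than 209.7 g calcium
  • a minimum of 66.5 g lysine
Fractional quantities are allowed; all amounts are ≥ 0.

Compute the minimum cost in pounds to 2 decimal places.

Let x1 = kg of fish meal, x2 = kg of meat-and-bone meal, x3 = kg of sunflower meal, x4 = kg of maize.
min 1.56x1 + 0.65x2 + 0.34x3 + 0.33x4 with:
  36.2x1 + 99.4x2 + 4x3 + 0.3x4 ≥ 209.7   (calcium)
  51.5x1 + 23.6x2 + 11.4x3 + 2.3x4 ≥ 66.5   (lysine)
  x1, x2, x3, x4 ≥ 0.
The optimal basis is {meat-and-bone meal}; fish meal, sunflower meal, maize drop out. The lysine requirement is met with equality.
That vertex is x2 = 2.818.
Cost = 0.65·2.818 = 1.8317.

£1.83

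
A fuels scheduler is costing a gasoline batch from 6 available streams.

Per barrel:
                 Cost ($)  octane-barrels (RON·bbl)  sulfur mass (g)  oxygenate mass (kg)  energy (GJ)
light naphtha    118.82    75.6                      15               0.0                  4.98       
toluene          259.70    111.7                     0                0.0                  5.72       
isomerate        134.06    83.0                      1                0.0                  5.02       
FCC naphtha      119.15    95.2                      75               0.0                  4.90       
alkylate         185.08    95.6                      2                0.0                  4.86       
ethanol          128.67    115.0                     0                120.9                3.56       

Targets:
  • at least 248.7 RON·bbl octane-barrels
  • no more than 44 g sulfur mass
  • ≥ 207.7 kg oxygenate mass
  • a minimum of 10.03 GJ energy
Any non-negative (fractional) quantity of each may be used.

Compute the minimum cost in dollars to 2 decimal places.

$314.44

Let x1 = barrels of light naphtha, x2 = barrels of toluene, x3 = barrels of isomerate, x4 = barrels of FCC naphtha, x5 = barrels of alkylate, x6 = barrels of ethanol.
Minimise 118.82x1 + 259.7x2 + 134.06x3 + 119.15x4 + 185.08x5 + 128.67x6 s.t.:
  75.6x1 + 111.7x2 + 83x3 + 95.2x4 + 95.6x5 + 115x6 ≥ 248.7   (octane-barrels)
  15x1 + 1x3 + 75x4 + 2x5 ≤ 44   (sulfur mass)
  120.9x6 ≥ 207.7   (oxygenate mass)
  4.98x1 + 5.72x2 + 5.02x3 + 4.9x4 + 4.86x5 + 3.56x6 ≥ 10.03   (energy)
  x1, x2, x3, x4, x5, x6 ≥ 0.
At the optimum only light naphtha, ethanol are positive (toluene, isomerate, FCC naphtha, alkylate = 0). Binding constraints: oxygenate mass and energy.
That vertex is x1 = 0.785964, x6 = 1.71795.
Hence cost = 118.82·0.785964 + 128.67·1.71795 = $314.4369.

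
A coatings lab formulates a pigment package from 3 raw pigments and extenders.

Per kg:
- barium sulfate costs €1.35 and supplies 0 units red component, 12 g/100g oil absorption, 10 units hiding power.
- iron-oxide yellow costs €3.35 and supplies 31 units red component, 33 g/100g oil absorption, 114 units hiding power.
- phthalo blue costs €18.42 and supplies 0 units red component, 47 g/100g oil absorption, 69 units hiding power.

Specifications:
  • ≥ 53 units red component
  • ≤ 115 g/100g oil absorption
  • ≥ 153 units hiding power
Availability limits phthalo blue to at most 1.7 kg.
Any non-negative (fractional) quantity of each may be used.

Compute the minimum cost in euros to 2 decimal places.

€5.73

Treat it as an LP. Let x1 = kg of barium sulfate, x2 = kg of iron-oxide yellow, x3 = kg of phthalo blue.
min 1.35x1 + 3.35x2 + 18.42x3 s.t.:
  31x2 ≥ 53   (red component)
  12x1 + 33x2 + 47x3 ≤ 115   (oil absorption)
  10x1 + 114x2 + 69x3 ≥ 153   (hiding power)
  x3 ≤ 1.7
  x1, x2, x3 ≥ 0.
The minimum-cost mix takes nothing from barium sulfate, phthalo blue — only iron-oxide yellow. The red component requirement is met with equality.
That vertex is x2 = 1.71.
Objective = 3.35·1.71 = 5.7285.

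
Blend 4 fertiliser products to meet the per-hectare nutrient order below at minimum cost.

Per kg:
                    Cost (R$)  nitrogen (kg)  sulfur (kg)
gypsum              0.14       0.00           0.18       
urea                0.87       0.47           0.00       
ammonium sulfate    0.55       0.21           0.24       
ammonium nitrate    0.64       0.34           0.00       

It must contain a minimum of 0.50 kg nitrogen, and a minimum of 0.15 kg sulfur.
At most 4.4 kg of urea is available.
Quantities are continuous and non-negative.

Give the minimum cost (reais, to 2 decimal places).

Treat it as an LP. Let x1 = kg of gypsum, x2 = kg of urea, x3 = kg of ammonium sulfate, x4 = kg of ammonium nitrate.
min 0.14x1 + 0.87x2 + 0.55x3 + 0.64x4 s.t.:
  0.47x2 + 0.21x3 + 0.34x4 ≥ 0.5   (nitrogen)
  0.18x1 + 0.24x3 ≥ 0.15   (sulfur)
  x2 ≤ 4.4
  x1, x2, x3, x4 ≥ 0.
At the optimum only urea, ammonium sulfate are positive (gypsum, ammonium nitrate = 0). There the nitrogen and sulfur constraints are tight.
Optimal quantities: urea = 0.7846 kg, ammonium sulfate = 0.625 kg.
Hence cost = 0.87·0.7846 + 0.55·0.625 = R$1.0264.

R$1.03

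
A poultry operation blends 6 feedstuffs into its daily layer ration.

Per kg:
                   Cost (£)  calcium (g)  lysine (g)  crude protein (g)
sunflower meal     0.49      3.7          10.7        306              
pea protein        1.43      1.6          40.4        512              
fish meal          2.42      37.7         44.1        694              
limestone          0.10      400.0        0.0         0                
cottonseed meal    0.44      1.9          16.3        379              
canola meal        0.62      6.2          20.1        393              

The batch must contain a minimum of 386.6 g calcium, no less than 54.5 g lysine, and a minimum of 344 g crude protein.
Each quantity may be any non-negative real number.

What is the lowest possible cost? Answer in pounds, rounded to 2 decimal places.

£1.57

Let x1 = kg of sunflower meal, x2 = kg of pea protein, x3 = kg of fish meal, x4 = kg of limestone, x5 = kg of cottonseed meal, x6 = kg of canola meal.
Minimise 0.49x1 + 1.43x2 + 2.42x3 + 0.1x4 + 0.44x5 + 0.62x6 with:
  3.7x1 + 1.6x2 + 37.7x3 + 400x4 + 1.9x5 + 6.2x6 ≥ 386.6   (calcium)
  10.7x1 + 40.4x2 + 44.1x3 + 16.3x5 + 20.1x6 ≥ 54.5   (lysine)
  306x1 + 512x2 + 694x3 + 379x5 + 393x6 ≥ 344   (crude protein)
  x1, x2, x3, x4, x5, x6 ≥ 0.
At the optimum only limestone, cottonseed meal are positive (sunflower meal, pea protein, fish meal, canola meal = 0). There the calcium and lysine constraints are tight.
Solving gives x4 = 0.9506, x5 = 3.344.
Hence cost = 0.1·0.9506 + 0.44·3.344 = £1.5664.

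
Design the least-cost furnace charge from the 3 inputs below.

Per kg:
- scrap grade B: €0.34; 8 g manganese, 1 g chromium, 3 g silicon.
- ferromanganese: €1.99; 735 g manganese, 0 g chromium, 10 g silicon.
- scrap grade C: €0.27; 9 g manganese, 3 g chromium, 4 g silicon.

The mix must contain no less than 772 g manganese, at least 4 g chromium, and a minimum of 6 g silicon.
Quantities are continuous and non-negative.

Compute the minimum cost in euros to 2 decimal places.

€2.42

Treat it as an LP. Let x1 = kg of scrap grade B, x2 = kg of ferromanganese, x3 = kg of scrap grade C.
Minimise 0.34x1 + 1.99x2 + 0.27x3 s.t.:
  8x1 + 735x2 + 9x3 ≥ 772   (manganese)
  1x1 + 3x3 ≥ 4   (chromium)
  3x1 + 10x2 + 4x3 ≥ 6   (silicon)
  x1, x2, x3 ≥ 0.
The cheapest feasible vertex uses only ferromanganese, scrap grade C; scrap grade B is not used. Binding constraints: manganese and chromium.
Solving gives x2 = 1.034, x3 = 1.333.
Cost = 1.99·1.034 + 0.27·1.333 = 2.4176.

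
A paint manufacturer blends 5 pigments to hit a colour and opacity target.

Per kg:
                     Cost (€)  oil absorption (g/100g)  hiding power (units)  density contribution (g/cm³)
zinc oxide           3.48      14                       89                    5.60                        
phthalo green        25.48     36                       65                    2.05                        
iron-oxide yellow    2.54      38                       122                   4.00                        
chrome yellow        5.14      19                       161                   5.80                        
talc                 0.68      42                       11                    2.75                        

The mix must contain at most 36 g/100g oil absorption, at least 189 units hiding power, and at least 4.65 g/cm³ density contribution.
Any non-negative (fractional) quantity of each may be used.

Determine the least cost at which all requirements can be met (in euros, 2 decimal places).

€5.25

Set it up as a linear program. Let x1 = kg of zinc oxide, x2 = kg of phthalo green, x3 = kg of iron-oxide yellow, x4 = kg of chrome yellow, x5 = kg of talc.
Minimize 3.48x1 + 25.48x2 + 2.54x3 + 5.14x4 + 0.68x5 subject to:
  14x1 + 36x2 + 38x3 + 19x4 + 42x5 ≤ 36   (oil absorption)
  89x1 + 65x2 + 122x3 + 161x4 + 11x5 ≥ 189   (hiding power)
  5.6x1 + 2.05x2 + 4x3 + 5.8x4 + 2.75x5 ≥ 4.65   (density contribution)
  x1, x2, x3, x4, x5 ≥ 0.
At the optimum only iron-oxide yellow, chrome yellow are positive (zinc oxide, phthalo green, talc = 0). There the oil absorption and hiding power constraints are tight.
Optimal quantities: iron-oxide yellow = 0.5803 kg, chrome yellow = 0.7342 kg.
Total cost: 2.54·0.5803 + 5.14·0.7342 = 5.2478.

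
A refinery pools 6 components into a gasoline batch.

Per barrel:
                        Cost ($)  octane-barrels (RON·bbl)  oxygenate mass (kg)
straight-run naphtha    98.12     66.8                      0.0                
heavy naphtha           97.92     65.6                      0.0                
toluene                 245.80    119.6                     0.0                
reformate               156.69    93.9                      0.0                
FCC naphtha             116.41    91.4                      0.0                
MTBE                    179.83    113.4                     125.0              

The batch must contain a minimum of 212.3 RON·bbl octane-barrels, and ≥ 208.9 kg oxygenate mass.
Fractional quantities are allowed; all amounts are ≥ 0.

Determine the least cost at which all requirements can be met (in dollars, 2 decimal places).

$329.55

Let x1 = barrels of straight-run naphtha, x2 = barrels of heavy naphtha, x3 = barrels of toluene, x4 = barrels of reformate, x5 = barrels of FCC naphtha, x6 = barrels of MTBE.
Minimize 98.12x1 + 97.92x2 + 245.8x3 + 156.69x4 + 116.41x5 + 179.83x6 with:
  66.8x1 + 65.6x2 + 119.6x3 + 93.9x4 + 91.4x5 + 113.4x6 ≥ 212.3   (octane-barrels)
  125x6 ≥ 208.9   (oxygenate mass)
  x1, x2, x3, x4, x5, x6 ≥ 0.
The minimum-cost mix takes nothing from straight-run naphtha, heavy naphtha, toluene, reformate — only FCC naphtha, MTBE. The octane-barrels and oxygenate mass requirements are met with equality.
So FCC naphtha = 0.2493 barrels, MTBE = 1.6712 barrels.
Objective = 116.41·0.2493 + 179.83·1.6712 = 329.5529.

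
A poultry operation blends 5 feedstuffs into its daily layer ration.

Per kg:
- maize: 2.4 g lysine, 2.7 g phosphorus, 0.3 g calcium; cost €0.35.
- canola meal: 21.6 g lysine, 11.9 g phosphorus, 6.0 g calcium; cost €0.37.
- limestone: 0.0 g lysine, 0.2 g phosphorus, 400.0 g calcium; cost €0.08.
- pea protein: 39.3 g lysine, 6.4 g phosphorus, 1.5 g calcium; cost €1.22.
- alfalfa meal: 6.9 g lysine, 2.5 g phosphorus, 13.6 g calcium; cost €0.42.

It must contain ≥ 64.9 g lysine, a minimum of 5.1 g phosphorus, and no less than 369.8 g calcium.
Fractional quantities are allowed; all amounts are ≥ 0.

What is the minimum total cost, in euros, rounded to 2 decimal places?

Let x1 = kg of maize, x2 = kg of canola meal, x3 = kg of limestone, x4 = kg of pea protein, x5 = kg of alfalfa meal.
Minimise 0.35x1 + 0.37x2 + 0.08x3 + 1.22x4 + 0.42x5 subject to:
  2.4x1 + 21.6x2 + 39.3x4 + 6.9x5 ≥ 64.9   (lysine)
  2.7x1 + 11.9x2 + 0.2x3 + 6.4x4 + 2.5x5 ≥ 5.1   (phosphorus)
  0.3x1 + 6x2 + 400x3 + 1.5x4 + 13.6x5 ≥ 369.8   (calcium)
  x1, x2, x3, x4, x5 ≥ 0.
The optimal basis is {canola meal, limestone}; maize, pea protein, alfalfa meal drop out. There the lysine and calcium constraints are tight.
So canola meal = 3.005 kg, limestone = 0.8794 kg.
Hence cost = 0.37·3.005 + 0.08·0.8794 = €1.1822.

€1.18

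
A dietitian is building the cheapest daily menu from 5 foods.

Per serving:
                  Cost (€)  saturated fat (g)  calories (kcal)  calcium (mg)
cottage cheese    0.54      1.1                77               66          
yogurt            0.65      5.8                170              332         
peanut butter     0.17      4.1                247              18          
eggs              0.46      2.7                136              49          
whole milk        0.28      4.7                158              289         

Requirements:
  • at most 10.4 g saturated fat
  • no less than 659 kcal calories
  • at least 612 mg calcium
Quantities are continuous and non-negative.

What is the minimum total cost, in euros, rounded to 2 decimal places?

Let x1 = servings of cottage cheese, x2 = servings of yogurt, x3 = servings of peanut butter, x4 = servings of eggs, x5 = servings of whole milk.
Minimize 0.54x1 + 0.65x2 + 0.17x3 + 0.46x4 + 0.28x5 s.t.:
  1.1x1 + 5.8x2 + 4.1x3 + 2.7x4 + 4.7x5 ≤ 10.4   (saturated fat)
  77x1 + 170x2 + 247x3 + 136x4 + 158x5 ≥ 659   (calories)
  66x1 + 332x2 + 18x3 + 49x4 + 289x5 ≥ 612   (calcium)
  x1, x2, x3, x4, x5 ≥ 0.
At the optimum only cottage cheese, peanut butter, whole milk are positive (yogurt, eggs = 0). The saturated fat, calories, calcium requirements are met with equality.
Optimal quantities: cottage cheese = 7.554 servings, peanut butter = 0.06456 servings, whole milk = 0.3884 servings.
Objective = 0.54·7.554 + 0.17·0.06456 + 0.28·0.3884 = 4.1989.

€4.20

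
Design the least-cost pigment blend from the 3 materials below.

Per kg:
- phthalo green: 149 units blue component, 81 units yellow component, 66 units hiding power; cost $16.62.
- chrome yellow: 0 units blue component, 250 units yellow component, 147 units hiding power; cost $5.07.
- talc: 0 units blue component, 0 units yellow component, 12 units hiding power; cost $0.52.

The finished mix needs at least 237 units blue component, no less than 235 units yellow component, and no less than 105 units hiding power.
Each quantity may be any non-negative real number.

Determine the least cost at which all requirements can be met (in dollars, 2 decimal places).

$28.59

Let x1 = kg of phthalo green, x2 = kg of chrome yellow, x3 = kg of talc.
Minimize 16.62x1 + 5.07x2 + 0.52x3 subject to:
  149x1 ≥ 237   (blue component)
  81x1 + 250x2 ≥ 235   (yellow component)
  66x1 + 147x2 + 12x3 ≥ 105   (hiding power)
  x1, x2, x3 ≥ 0.
The minimum-cost mix takes nothing from talc — only phthalo green, chrome yellow. The blue component and yellow component requirements are met with equality.
Optimal quantities: phthalo green = 1.5906 kg, chrome yellow = 0.42464 kg.
Cost = 16.62·1.5906 + 5.07·0.42464 = 28.5887.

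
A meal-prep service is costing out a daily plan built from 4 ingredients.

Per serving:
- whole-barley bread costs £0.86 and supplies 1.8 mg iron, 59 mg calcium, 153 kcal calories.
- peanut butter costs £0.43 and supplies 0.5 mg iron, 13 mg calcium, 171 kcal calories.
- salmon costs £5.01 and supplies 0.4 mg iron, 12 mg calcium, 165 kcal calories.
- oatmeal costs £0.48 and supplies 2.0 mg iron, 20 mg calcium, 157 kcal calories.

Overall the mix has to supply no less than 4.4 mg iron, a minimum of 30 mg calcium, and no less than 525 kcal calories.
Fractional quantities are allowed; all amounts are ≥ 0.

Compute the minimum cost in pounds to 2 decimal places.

£1.48

Set it up as a linear program. Let x1 = servings of whole-barley bread, x2 = servings of peanut butter, x3 = servings of salmon, x4 = servings of oatmeal.
Minimize 0.86x1 + 0.43x2 + 5.01x3 + 0.48x4 subject to:
  1.8x1 + 0.5x2 + 0.4x3 + 2x4 ≥ 4.4   (iron)
  59x1 + 13x2 + 12x3 + 20x4 ≥ 30   (calcium)
  153x1 + 171x2 + 165x3 + 157x4 ≥ 525   (calories)
  x1, x2, x3, x4 ≥ 0.
The cheapest feasible vertex uses only peanut butter, oatmeal; whole-barley bread, salmon are not used. There the iron and calories constraints are tight.
So peanut butter = 1.363 servings, oatmeal = 1.859 servings.
Total cost: 0.43·1.363 + 0.48·1.859 = 1.4784.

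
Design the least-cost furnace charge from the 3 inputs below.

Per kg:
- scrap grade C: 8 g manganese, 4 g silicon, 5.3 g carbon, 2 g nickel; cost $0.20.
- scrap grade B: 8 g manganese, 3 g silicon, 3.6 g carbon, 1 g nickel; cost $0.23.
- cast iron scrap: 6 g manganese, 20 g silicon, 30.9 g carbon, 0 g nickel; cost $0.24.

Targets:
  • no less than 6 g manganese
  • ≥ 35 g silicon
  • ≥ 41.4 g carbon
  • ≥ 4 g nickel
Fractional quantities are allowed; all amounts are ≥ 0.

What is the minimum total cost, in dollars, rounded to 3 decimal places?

$0.724

Let x1 = kg of scrap grade C, x2 = kg of scrap grade B, x3 = kg of cast iron scrap.
min 0.2x1 + 0.23x2 + 0.24x3 subject to:
  8x1 + 8x2 + 6x3 ≥ 6   (manganese)
  4x1 + 3x2 + 20x3 ≥ 35   (silicon)
  5.3x1 + 3.6x2 + 30.9x3 ≥ 41.4   (carbon)
  2x1 + 1x2 ≥ 4   (nickel)
  x1, x2, x3 ≥ 0.
The cheapest feasible vertex uses only scrap grade C, cast iron scrap; scrap grade B is not used. The silicon and nickel requirements are met with equality.
Solving gives x1 = 2, x3 = 1.35.
Total cost: 0.2·2 + 0.24·1.35 = 0.72400.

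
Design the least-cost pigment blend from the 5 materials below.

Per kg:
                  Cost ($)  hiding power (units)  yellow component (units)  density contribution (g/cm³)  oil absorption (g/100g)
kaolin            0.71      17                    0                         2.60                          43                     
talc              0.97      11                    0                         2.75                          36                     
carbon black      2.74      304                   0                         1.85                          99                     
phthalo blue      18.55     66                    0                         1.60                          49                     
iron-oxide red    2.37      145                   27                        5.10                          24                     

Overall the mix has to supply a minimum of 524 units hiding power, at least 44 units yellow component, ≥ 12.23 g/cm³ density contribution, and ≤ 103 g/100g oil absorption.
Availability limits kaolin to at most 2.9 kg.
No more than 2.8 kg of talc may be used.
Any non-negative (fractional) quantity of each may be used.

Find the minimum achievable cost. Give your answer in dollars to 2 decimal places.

$7.82

Let x1 = kg of kaolin, x2 = kg of talc, x3 = kg of carbon black, x4 = kg of phthalo blue, x5 = kg of iron-oxide red.
min 0.71x1 + 0.97x2 + 2.74x3 + 18.55x4 + 2.37x5 with:
  17x1 + 11x2 + 304x3 + 66x4 + 145x5 ≥ 524   (hiding power)
  27x5 ≥ 44   (yellow component)
  2.6x1 + 2.75x2 + 1.85x3 + 1.6x4 + 5.1x5 ≥ 12.23   (density contribution)
  43x1 + 36x2 + 99x3 + 49x4 + 24x5 ≤ 103   (oil absorption)
  x1 ≤ 2.9
  x2 ≤ 2.8
  x1, x2, x3, x4, x5 ≥ 0.
The cheapest feasible vertex uses only carbon black, iron-oxide red; kaolin, talc, phthalo blue are not used. Binding constraints: hiding power and oil absorption.
So carbon black = 0.3342 kg, iron-oxide red = 2.913 kg.
Total cost: 2.74·0.3342 + 2.37·2.913 = 7.8195.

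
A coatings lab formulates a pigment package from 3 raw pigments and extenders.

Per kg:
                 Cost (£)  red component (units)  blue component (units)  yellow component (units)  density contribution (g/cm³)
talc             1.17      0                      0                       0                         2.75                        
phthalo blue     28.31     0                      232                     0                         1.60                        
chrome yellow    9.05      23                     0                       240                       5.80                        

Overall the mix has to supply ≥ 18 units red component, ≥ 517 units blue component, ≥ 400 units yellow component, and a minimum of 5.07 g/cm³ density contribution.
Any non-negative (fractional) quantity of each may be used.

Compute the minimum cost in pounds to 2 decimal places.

£78.17

Let x1 = kg of talc, x2 = kg of phthalo blue, x3 = kg of chrome yellow.
min 1.17x1 + 28.31x2 + 9.05x3 with:
  23x3 ≥ 18   (red component)
  232x2 ≥ 517   (blue component)
  240x3 ≥ 400   (yellow component)
  2.75x1 + 1.6x2 + 5.8x3 ≥ 5.07   (density contribution)
  x1, x2, x3 ≥ 0.
The optimal basis is {phthalo blue, chrome yellow}; talc drops out. There the blue component and yellow component constraints are tight.
Optimal quantities: phthalo blue = 2.2284 kg, chrome yellow = 1.6667 kg.
Objective = 28.31·2.2284 + 9.05·1.6667 = 78.1696.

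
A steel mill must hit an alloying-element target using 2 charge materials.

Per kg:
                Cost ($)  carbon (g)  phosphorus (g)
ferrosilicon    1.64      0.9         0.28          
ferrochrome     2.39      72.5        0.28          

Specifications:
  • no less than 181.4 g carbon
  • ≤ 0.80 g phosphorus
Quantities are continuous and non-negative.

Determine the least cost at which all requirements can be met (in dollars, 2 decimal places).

$5.98

Let x1 = kg of ferrosilicon, x2 = kg of ferrochrome.
Minimize 1.64x1 + 2.39x2 subject to:
  0.9x1 + 72.5x2 ≥ 181.4   (carbon)
  0.28x1 + 0.28x2 ≤ 0.8   (phosphorus)
  x1, x2 ≥ 0.
The minimum-cost mix takes nothing from ferrosilicon — only ferrochrome. Binding constraint: carbon.
So ferrochrome = 2.502 kg.
Hence cost = 2.39·2.502 = $5.9798.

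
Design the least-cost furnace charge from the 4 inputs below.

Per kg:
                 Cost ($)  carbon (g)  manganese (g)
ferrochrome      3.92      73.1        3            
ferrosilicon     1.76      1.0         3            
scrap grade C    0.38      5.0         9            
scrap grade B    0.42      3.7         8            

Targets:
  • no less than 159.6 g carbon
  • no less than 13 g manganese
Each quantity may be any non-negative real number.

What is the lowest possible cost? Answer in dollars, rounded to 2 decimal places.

$8.64

Let x1 = kg of ferrochrome, x2 = kg of ferrosilicon, x3 = kg of scrap grade C, x4 = kg of scrap grade B.
Minimise 3.92x1 + 1.76x2 + 0.38x3 + 0.42x4 subject to:
  73.1x1 + 1x2 + 5x3 + 3.7x4 ≥ 159.6   (carbon)
  3x1 + 3x2 + 9x3 + 8x4 ≥ 13   (manganese)
  x1, x2, x3, x4 ≥ 0.
The cheapest feasible vertex uses only ferrochrome, scrap grade C; ferrosilicon, scrap grade B are not used. The carbon and manganese requirements are met with equality.
So ferrochrome = 2.133 kg, scrap grade C = 0.7334 kg.
Hence cost = 3.92·2.133 + 0.38·0.7334 = $8.6401.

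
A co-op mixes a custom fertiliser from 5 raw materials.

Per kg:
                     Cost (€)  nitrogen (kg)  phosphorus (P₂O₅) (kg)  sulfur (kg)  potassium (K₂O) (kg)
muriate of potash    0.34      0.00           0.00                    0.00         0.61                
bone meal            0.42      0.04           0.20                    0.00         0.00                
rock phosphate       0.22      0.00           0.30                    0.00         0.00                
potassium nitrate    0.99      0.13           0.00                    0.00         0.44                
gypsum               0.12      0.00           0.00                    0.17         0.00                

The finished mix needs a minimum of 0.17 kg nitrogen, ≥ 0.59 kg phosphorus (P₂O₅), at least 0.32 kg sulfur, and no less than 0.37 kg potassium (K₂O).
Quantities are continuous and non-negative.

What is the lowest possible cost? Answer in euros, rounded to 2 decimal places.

€1.91

Let x1 = kg of muriate of potash, x2 = kg of bone meal, x3 = kg of rock phosphate, x4 = kg of potassium nitrate, x5 = kg of gypsum.
Minimize 0.34x1 + 0.42x2 + 0.22x3 + 0.99x4 + 0.12x5 s.t.:
  0.04x2 + 0.13x4 ≥ 0.17   (nitrogen)
  0.2x2 + 0.3x3 ≥ 0.59   (phosphorus (P₂O₅))
  0.17x5 ≥ 0.32   (sulfur)
  0.61x1 + 0.44x4 ≥ 0.37   (potassium (K₂O))
  x1, x2, x3, x4, x5 ≥ 0.
The minimum-cost mix takes nothing from muriate of potash — only bone meal, rock phosphate, potassium nitrate, gypsum. Binding constraints: nitrogen, phosphorus (P₂O₅), sulfur, potassium (K₂O).
So bone meal = 1.517 kg, rock phosphate = 0.9553 kg, potassium nitrate = 0.8409 kg, gypsum = 1.882 kg.
Objective = 0.42·1.517 + 0.22·0.9553 + 0.99·0.8409 + 0.12·1.882 = 1.9056.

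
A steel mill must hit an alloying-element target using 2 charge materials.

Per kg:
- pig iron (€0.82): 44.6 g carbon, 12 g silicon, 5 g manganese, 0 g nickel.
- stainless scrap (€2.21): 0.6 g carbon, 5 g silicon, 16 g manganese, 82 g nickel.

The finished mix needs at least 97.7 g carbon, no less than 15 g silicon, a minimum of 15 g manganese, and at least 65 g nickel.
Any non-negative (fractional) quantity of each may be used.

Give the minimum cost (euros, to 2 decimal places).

€3.54

Treat it as an LP. Let x1 = kg of pig iron, x2 = kg of stainless scrap.
Minimise 0.82x1 + 2.21x2 subject to:
  44.6x1 + 0.6x2 ≥ 97.7   (carbon)
  12x1 + 5x2 ≥ 15   (silicon)
  5x1 + 16x2 ≥ 15   (manganese)
  82x2 ≥ 65   (nickel)
  x1, x2 ≥ 0.
Both inputs are positive at the optimum. The carbon and nickel requirements are met with equality.
Solving gives x1 = 2.18, x2 = 0.7927.
Hence cost = 0.82·2.18 + 2.21·0.7927 = €3.5395.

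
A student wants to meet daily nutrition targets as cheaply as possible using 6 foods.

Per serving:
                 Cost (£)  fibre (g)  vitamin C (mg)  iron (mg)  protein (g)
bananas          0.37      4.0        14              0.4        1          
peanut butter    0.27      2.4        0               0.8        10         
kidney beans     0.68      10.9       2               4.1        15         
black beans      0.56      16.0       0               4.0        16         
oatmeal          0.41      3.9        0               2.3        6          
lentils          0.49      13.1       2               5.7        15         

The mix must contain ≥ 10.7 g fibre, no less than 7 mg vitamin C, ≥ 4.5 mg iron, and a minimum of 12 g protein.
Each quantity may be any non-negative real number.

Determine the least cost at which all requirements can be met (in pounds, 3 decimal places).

This is a linear program. Let x1 = servings of bananas, x2 = servings of peanut butter, x3 = servings of kidney beans, x4 = servings of black beans, x5 = servings of oatmeal, x6 = servings of lentils.
Minimise 0.37x1 + 0.27x2 + 0.68x3 + 0.56x4 + 0.41x5 + 0.49x6 subject to:
  4x1 + 2.4x2 + 10.9x3 + 16x4 + 3.9x5 + 13.1x6 ≥ 10.7   (fibre)
  14x1 + 2x3 + 2x6 ≥ 7   (vitamin C)
  0.4x1 + 0.8x2 + 4.1x3 + 4x4 + 2.3x5 + 5.7x6 ≥ 4.5   (iron)
  1x1 + 10x2 + 15x3 + 16x4 + 6x5 + 15x6 ≥ 12   (protein)
  x1, x2, x3, x4, x5, x6 ≥ 0.
The cheapest feasible vertex uses only bananas, peanut butter, lentils; kidney beans, black beans, oatmeal are not used. The vitamin C, iron, protein requirements are met with equality.
Solving gives x1 = 0.3916, x2 = 0.02261, x6 = 0.7588.
Hence cost = 0.37·0.3916 + 0.27·0.02261 + 0.49·0.7588 = £0.52281.

£0.523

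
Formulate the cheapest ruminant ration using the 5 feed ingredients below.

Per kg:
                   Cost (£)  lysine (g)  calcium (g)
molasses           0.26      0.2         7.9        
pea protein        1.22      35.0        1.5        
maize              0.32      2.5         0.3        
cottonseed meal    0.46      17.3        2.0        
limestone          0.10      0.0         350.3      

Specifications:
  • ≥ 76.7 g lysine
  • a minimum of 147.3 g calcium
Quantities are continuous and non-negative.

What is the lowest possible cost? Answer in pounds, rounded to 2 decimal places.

Set it up as a linear program. Let x1 = kg of molasses, x2 = kg of pea protein, x3 = kg of maize, x4 = kg of cottonseed meal, x5 = kg of limestone.
Minimize 0.26x1 + 1.22x2 + 0.32x3 + 0.46x4 + 0.1x5 subject to:
  0.2x1 + 35x2 + 2.5x3 + 17.3x4 ≥ 76.7   (lysine)
  7.9x1 + 1.5x2 + 0.3x3 + 2x4 + 350.3x5 ≥ 147.3   (calcium)
  x1, x2, x3, x4, x5 ≥ 0.
The minimum-cost mix takes nothing from molasses, pea protein, maize — only cottonseed meal, limestone. Binding constraints: lysine and calcium.
That vertex is x4 = 4.434, x5 = 0.3952.
Total cost: 0.46·4.434 + 0.1·0.3952 = 2.0792.

£2.08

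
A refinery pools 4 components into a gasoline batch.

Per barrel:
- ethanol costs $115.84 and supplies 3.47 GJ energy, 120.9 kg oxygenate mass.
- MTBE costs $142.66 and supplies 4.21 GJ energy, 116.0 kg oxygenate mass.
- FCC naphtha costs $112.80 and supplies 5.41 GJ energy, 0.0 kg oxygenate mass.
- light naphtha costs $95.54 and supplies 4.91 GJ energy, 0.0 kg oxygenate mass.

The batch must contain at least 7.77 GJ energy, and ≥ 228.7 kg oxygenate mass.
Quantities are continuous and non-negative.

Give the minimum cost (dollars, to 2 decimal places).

$242.59

Treat it as an LP. Let x1 = barrels of ethanol, x2 = barrels of MTBE, x3 = barrels of FCC naphtha, x4 = barrels of light naphtha.
min 115.84x1 + 142.66x2 + 112.8x3 + 95.54x4 s.t.:
  3.47x1 + 4.21x2 + 5.41x3 + 4.91x4 ≥ 7.77   (energy)
  120.9x1 + 116x2 ≥ 228.7   (oxygenate mass)
  x1, x2, x3, x4 ≥ 0.
The minimum-cost mix takes nothing from MTBE, FCC naphtha — only ethanol, light naphtha. The energy and oxygenate mass requirements are met with equality.
Optimal quantities: ethanol = 1.8916 barrels, light naphtha = 0.24562 barrels.
Objective = 115.84·1.8916 + 95.54·0.24562 = 242.5895.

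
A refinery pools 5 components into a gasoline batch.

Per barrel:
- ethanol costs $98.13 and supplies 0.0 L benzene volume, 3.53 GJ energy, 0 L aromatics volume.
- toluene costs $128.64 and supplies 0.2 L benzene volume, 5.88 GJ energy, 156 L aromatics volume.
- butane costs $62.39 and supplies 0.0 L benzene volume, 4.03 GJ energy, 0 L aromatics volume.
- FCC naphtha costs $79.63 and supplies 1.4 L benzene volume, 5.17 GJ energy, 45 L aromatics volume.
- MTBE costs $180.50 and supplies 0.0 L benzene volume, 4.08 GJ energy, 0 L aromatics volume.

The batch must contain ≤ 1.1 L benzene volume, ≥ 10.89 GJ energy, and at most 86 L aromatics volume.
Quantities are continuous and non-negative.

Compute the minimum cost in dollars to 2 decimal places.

$168.27

Let x1 = barrels of ethanol, x2 = barrels of toluene, x3 = barrels of butane, x4 = barrels of FCC naphtha, x5 = barrels of MTBE.
Minimise 98.13x1 + 128.64x2 + 62.39x3 + 79.63x4 + 180.5x5 subject to:
  0.2x2 + 1.4x4 ≤ 1.1   (benzene volume)
  3.53x1 + 5.88x2 + 4.03x3 + 5.17x4 + 4.08x5 ≥ 10.89   (energy)
  156x2 + 45x4 ≤ 86   (aromatics volume)
  x1, x2, x3, x4, x5 ≥ 0.
The cheapest feasible vertex uses only butane, FCC naphtha; ethanol, toluene, MTBE are not used. The benzene volume and energy requirements are met with equality.
Solving gives x3 = 1.6943, x4 = 0.78571.
Objective = 62.39·1.6943 + 79.63·0.78571 = 168.2735.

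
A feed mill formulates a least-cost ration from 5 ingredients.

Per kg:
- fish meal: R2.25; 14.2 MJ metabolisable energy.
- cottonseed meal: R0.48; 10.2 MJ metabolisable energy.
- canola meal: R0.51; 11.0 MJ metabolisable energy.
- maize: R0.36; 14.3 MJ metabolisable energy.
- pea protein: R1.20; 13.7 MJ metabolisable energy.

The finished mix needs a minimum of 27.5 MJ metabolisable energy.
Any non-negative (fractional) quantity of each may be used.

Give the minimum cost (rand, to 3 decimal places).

Treat it as an LP. Let x1 = kg of fish meal, x2 = kg of cottonseed meal, x3 = kg of canola meal, x4 = kg of maize, x5 = kg of pea protein.
Minimize 2.25x1 + 0.48x2 + 0.51x3 + 0.36x4 + 1.2x5 subject to:
  14.2x1 + 10.2x2 + 11x3 + 14.3x4 + 13.7x5 ≥ 27.5   (metabolisable energy)
  x1, x2, x3, x4, x5 ≥ 0.
The cheapest feasible vertex uses only maize; fish meal, cottonseed meal, canola meal, pea protein are not used. There the metabolisable energy constraint is tight.
So maize = 1.923 kg.
Total cost: 0.36·1.923 = 0.69228.

R0.692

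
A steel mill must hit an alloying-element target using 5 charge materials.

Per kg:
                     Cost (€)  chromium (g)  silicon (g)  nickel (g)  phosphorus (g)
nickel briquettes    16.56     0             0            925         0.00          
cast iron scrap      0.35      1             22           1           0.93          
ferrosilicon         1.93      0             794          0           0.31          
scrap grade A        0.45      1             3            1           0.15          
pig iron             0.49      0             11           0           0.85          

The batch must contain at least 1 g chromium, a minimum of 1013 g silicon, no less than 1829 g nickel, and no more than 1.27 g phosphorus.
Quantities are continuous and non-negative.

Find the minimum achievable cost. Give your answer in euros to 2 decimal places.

€35.49

Set it up as a linear program. Let x1 = kg of nickel briquettes, x2 = kg of cast iron scrap, x3 = kg of ferrosilicon, x4 = kg of scrap grade A, x5 = kg of pig iron.
Minimise 16.56x1 + 0.35x2 + 1.93x3 + 0.45x4 + 0.49x5 subject to:
  1x2 + 1x4 ≥ 1   (chromium)
  22x2 + 794x3 + 3x4 + 11x5 ≥ 1013   (silicon)
  925x1 + 1x2 + 1x4 ≥ 1829   (nickel)
  0.93x2 + 0.31x3 + 0.15x4 + 0.85x5 ≤ 1.27   (phosphorus)
  x1, x2, x3, x4, x5 ≥ 0.
The cheapest feasible vertex uses only nickel briquettes, cast iron scrap, ferrosilicon, scrap grade A; pig iron is not used. Binding constraints: chromium, silicon, nickel, phosphorus.
Solving gives x1 = 1.976, x2 = 0.9393, x3 = 1.25, x4 = 0.06072.
Objective = 16.56·1.976 + 0.35·0.9393 + 1.93·1.25 + 0.45·0.06072 = 35.4911.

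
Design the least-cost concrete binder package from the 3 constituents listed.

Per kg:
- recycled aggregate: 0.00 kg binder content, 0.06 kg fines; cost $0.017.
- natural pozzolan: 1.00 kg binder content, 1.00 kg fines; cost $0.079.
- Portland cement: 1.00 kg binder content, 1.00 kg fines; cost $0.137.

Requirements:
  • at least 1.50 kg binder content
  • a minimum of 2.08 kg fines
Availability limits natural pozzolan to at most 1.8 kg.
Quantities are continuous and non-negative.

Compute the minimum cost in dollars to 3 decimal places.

$0.181

Set it up as a linear program. Let x1 = kg of recycled aggregate, x2 = kg of natural pozzolan, x3 = kg of Portland cement.
min 0.017x1 + 0.079x2 + 0.137x3 s.t.:
  1x2 + 1x3 ≥ 1.5   (binder content)
  0.06x1 + 1x2 + 1x3 ≥ 2.08   (fines)
  x2 ≤ 1.8
  x1, x2, x3 ≥ 0.
The cheapest feasible vertex uses only natural pozzolan, Portland cement; recycled aggregate is not used. The fines and the natural pozzolan cap requirements are met with equality.
Optimal quantities: natural pozzolan = 1.8 kg, Portland cement = 0.28 kg.
Cost = 0.079·1.8 + 0.137·0.28 = 0.18056.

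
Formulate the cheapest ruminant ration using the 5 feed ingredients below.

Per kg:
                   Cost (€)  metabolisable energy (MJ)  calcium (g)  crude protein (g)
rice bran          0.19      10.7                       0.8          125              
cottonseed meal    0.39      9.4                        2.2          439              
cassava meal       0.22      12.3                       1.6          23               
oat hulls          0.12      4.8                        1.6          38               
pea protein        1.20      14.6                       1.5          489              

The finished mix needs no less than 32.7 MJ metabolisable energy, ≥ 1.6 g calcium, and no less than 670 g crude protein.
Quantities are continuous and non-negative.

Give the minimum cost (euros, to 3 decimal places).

€0.776

Let x1 = kg of rice bran, x2 = kg of cottonseed meal, x3 = kg of cassava meal, x4 = kg of oat hulls, x5 = kg of pea protein.
Minimize 0.19x1 + 0.39x2 + 0.22x3 + 0.12x4 + 1.2x5 with:
  10.7x1 + 9.4x2 + 12.3x3 + 4.8x4 + 14.6x5 ≥ 32.7   (metabolisable energy)
  0.8x1 + 2.2x2 + 1.6x3 + 1.6x4 + 1.5x5 ≥ 1.6   (calcium)
  125x1 + 439x2 + 23x3 + 38x4 + 489x5 ≥ 670   (crude protein)
  x1, x2, x3, x4, x5 ≥ 0.
The cheapest feasible vertex uses only rice bran, cottonseed meal; cassava meal, oat hulls, pea protein are not used. The metabolisable energy and crude protein requirements are met with equality.
That vertex is x1 = 2.288, x2 = 0.8749.
Hence cost = 0.19·2.288 + 0.39·0.8749 = €0.77593.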